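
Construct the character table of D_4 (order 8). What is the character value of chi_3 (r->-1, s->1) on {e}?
Conjugacy classes: {e} of size 1, {r^2} of size 1, {r^1, r^3} of size 2, {s, sr^2, ...} of size 2, {sr, sr^3, ...} of size 2.
Character table:
  irrep \ class              {e} (size 1)  {r^2} (size 1)  {r^1, r^3} (size 2)  {s, sr^2, ...} (size 2)  {sr, sr^3, ...} (size 2)
  chi_1 (triv)               1             1               1                    1                        1                       
  chi_2 (sign: r->1, s->-1)  1             1               1                    -1                       -1                      
  chi_3 (r->-1, s->1)        1             1               -1                   1                        -1                      
  chi_4 (r->-1, s->-1)       1             1               -1                   -1                       1                       
  chi_5 (2d, j=1)            2             -2              0                    0                        0                       

Spot check: chi_3 (r->-1, s->1) on {e} = 1.

Justification: D_4 has order 2*4 = 8 with 5 conjugacy classes, hence 5 irreducibles. Sum of squared dims 1 + 1 + 1 + 1 + 4 = 8 = |G|. Linear characters come from the abelianisation; the 2-dimensional irreps have character r^k -> 2*cos(2*pi*j*k/4), reflections -> 0.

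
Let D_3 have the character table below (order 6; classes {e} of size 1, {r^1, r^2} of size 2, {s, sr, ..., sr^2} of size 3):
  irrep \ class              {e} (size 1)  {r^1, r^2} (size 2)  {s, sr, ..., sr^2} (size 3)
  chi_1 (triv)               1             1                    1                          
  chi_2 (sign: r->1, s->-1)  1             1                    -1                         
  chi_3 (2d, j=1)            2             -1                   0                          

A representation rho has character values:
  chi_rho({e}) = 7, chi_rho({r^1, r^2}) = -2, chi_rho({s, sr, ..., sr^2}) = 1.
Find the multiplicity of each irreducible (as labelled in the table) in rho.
Multiplicities: chi_1: 1, chi_2: 0, chi_3: 3.

Argument: Use <chi_rho, chi> = (1/|G|) sum_C |C| * chi_rho(C) * conj(chi(C)) with |G| = 6 for each irreducible chi in the table:
  <chi_rho, chi_1> = (1/6)[1*(7)*conj(1) + 2*(-2)*conj(1) + 3*(1)*conj(1)]
      = (1/6)[(7) + (-4) + (3)] = 6/6 = 1
  <chi_rho, chi_2> = (1/6)[1*(7)*conj(1) + 2*(-2)*conj(1) + 3*(1)*conj(-1)]
      = (1/6)[(7) + (-4) + (-3)] = 0/6 = 0
  <chi_rho, chi_3> = (1/6)[1*(7)*conj(2) + 2*(-2)*conj(-1) + 3*(1)*conj(0)]
      = (1/6)[(14) + (4) + (0)] = 18/6 = 3
Dimension check: dim(rho) = sum (mult * dim) = 1*1 + 0*1 + 3*2 = 7 = chi_rho(e) = 7.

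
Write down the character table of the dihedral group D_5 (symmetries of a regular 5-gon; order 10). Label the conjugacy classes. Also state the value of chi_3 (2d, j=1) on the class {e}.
Conjugacy classes: {e} of size 1, {r^1, r^4} of size 2, {r^2, r^3} of size 2, {s, sr, ..., sr^4} of size 5.
Character table:
  irrep \ class              {e} (size 1)  {r^1, r^4} (size 2)  {r^2, r^3} (size 2)  {s, sr, ..., sr^4} (size 5)
  chi_1 (triv)               1             1                    1                    1                          
  chi_2 (sign: r->1, s->-1)  1             1                    1                    -1                         
  chi_3 (2d, j=1)            2             -1/2 + sqrt(5)/2     -sqrt(5)/2 - 1/2     0                          
  chi_4 (2d, j=2)            2             -sqrt(5)/2 - 1/2     -1/2 + sqrt(5)/2     0                          

Spot check: chi_3 (2d, j=1) on {e} = 2.

Details: D_5 has order 2*5 = 10 with 4 conjugacy classes, hence 4 irreducibles. Sum of squared dims 1 + 1 + 4 + 4 = 10 = |G|. Linear characters come from the abelianisation; the 2-dimensional irreps have character r^k -> 2*cos(2*pi*j*k/5), reflections -> 0.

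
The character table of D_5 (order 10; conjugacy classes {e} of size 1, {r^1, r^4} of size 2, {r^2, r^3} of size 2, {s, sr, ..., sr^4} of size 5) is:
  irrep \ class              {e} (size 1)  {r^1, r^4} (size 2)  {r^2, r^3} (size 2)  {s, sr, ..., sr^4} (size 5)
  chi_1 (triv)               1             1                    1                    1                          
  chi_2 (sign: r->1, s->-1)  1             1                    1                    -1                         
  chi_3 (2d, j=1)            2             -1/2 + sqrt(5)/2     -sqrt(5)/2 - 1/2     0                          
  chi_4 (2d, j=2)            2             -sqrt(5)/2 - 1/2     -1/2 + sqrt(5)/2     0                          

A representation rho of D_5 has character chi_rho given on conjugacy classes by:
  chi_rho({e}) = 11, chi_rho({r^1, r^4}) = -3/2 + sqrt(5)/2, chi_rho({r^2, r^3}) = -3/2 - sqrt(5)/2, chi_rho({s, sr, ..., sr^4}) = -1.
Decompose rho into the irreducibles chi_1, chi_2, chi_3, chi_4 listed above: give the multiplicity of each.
Multiplicities: chi_1: 0, chi_2: 1, chi_3: 3, chi_4: 2.

Working: Use <chi_rho, chi> = (1/|G|) sum_C |C| * chi_rho(C) * conj(chi(C)) with |G| = 10 for each irreducible chi in the table:
  <chi_rho, chi_1> = (1/10)[1*(11)*conj(1) + 2*(-3/2 + sqrt(5)/2)*conj(1) + 2*(-3/2 - sqrt(5)/2)*conj(1) + 5*(-1)*conj(1)]
      = (1/10)[(11) + (-3 + sqrt(5)) + (-3 - sqrt(5)) + (-5)] = 0/10 = 0
  <chi_rho, chi_2> = (1/10)[1*(11)*conj(1) + 2*(-3/2 + sqrt(5)/2)*conj(1) + 2*(-3/2 - sqrt(5)/2)*conj(1) + 5*(-1)*conj(-1)]
      = (1/10)[(11) + (-3 + sqrt(5)) + (-3 - sqrt(5)) + (5)] = 10/10 = 1
  <chi_rho, chi_3> = (1/10)[1*(11)*conj(2) + 2*(-3/2 + sqrt(5)/2)*conj(-1/2 + sqrt(5)/2) + 2*(-3/2 - sqrt(5)/2)*conj(-sqrt(5)/2 - 1/2) + 5*(-1)*conj(0)]
      = (1/10)[(22) + (4 - 2*sqrt(5)) + (4 + 2*sqrt(5)) + (0)] = 30/10 = 3
  <chi_rho, chi_4> = (1/10)[1*(11)*conj(2) + 2*(-3/2 + sqrt(5)/2)*conj(-sqrt(5)/2 - 1/2) + 2*(-3/2 - sqrt(5)/2)*conj(-1/2 + sqrt(5)/2) + 5*(-1)*conj(0)]
      = (1/10)[(22) + (-1 + sqrt(5)) + (-sqrt(5) - 1) + (0)] = 20/10 = 2
Dimension check: dim(rho) = sum (mult * dim) = 0*1 + 1*1 + 3*2 + 2*2 = 11 = chi_rho(e) = 11.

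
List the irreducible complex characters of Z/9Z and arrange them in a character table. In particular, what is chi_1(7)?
Character table of Z/9Z (irreps indexed chi_0,...,chi_8 with chi_k(m) = zeta_9^(k*m), zeta_9 = exp(2*pi*i/9)):
  irrep \ class  {0} (size 1)  {1} (size 1)    {2} (size 1)    {3} (size 1)    {4} (size 1)    {5} (size 1)    {6} (size 1)    {7} (size 1)    {8} (size 1)  
  chi_0          1             1               1               1               1               1               1               1               1             
  chi_1          1             exp(2*I*pi/9)   exp(4*I*pi/9)   exp(2*I*pi/3)   exp(8*I*pi/9)   exp(-8*I*pi/9)  exp(-2*I*pi/3)  exp(-4*I*pi/9)  exp(-2*I*pi/9)
  chi_2          1             exp(4*I*pi/9)   exp(8*I*pi/9)   exp(-2*I*pi/3)  exp(-2*I*pi/9)  exp(2*I*pi/9)   exp(2*I*pi/3)   exp(-8*I*pi/9)  exp(-4*I*pi/9)
  chi_3          1             exp(2*I*pi/3)   exp(-2*I*pi/3)  1               exp(2*I*pi/3)   exp(-2*I*pi/3)  1               exp(2*I*pi/3)   exp(-2*I*pi/3)
  chi_4          1             exp(8*I*pi/9)   exp(-2*I*pi/9)  exp(2*I*pi/3)   exp(-4*I*pi/9)  exp(4*I*pi/9)   exp(-2*I*pi/3)  exp(2*I*pi/9)   exp(-8*I*pi/9)
  chi_5          1             exp(-8*I*pi/9)  exp(2*I*pi/9)   exp(-2*I*pi/3)  exp(4*I*pi/9)   exp(-4*I*pi/9)  exp(2*I*pi/3)   exp(-2*I*pi/9)  exp(8*I*pi/9) 
  chi_6          1             exp(-2*I*pi/3)  exp(2*I*pi/3)   1               exp(-2*I*pi/3)  exp(2*I*pi/3)   1               exp(-2*I*pi/3)  exp(2*I*pi/3) 
  chi_7          1             exp(-4*I*pi/9)  exp(-8*I*pi/9)  exp(2*I*pi/3)   exp(2*I*pi/9)   exp(-2*I*pi/9)  exp(-2*I*pi/3)  exp(8*I*pi/9)   exp(4*I*pi/9) 
  chi_8          1             exp(-2*I*pi/9)  exp(-4*I*pi/9)  exp(-2*I*pi/3)  exp(-8*I*pi/9)  exp(8*I*pi/9)   exp(2*I*pi/3)   exp(4*I*pi/9)   exp(2*I*pi/9) 

Spot check: chi_1(7) = zeta_9^(1*7) = zeta_9^7 = exp(-4*I*pi/9).

Justification: Z/9Z is abelian, so all 9 irreducible complex representations are 1-dimensional. They are given by chi_k(m) = zeta_9^(k*m) for k = 0,...,8. Row orthogonality: sum_m chi_k(m) conj(chi_l(m)) = 9 * [k = l].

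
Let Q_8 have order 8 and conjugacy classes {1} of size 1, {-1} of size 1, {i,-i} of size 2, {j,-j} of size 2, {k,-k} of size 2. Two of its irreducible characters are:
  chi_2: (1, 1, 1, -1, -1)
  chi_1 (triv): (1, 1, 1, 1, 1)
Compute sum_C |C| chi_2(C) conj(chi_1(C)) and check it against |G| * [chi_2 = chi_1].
Sum = 0; so <chi_2, chi_1> = 0 (distinct irreducibles are orthogonal).

Argument: Compute term by term over conjugacy classes (|C| * chi_2(C) * conj(chi_1(C))):
  1*(1)*conj(1) + 1*(1)*conj(1) + 2*(1)*conj(1) + 2*(-1)*conj(1) + 2*(-1)*conj(1)
  = (1) + (1) + (2) + (-2) + (-2)
  = 0.
Dividing by |G| = 8 gives 0/8 = 0, matching the row-orthogonality relation <chi_2, chi_1> = [chi_2 = chi_1].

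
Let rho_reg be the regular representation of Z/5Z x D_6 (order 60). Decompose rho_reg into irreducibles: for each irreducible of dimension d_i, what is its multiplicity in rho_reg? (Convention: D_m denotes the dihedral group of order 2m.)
Each irreducible V_i of dimension d_i appears with multiplicity d_i, i.e. rho_reg = (direct sum over all irreducibles V_i) d_i V_i. The irreducible dimensions for Z/5Z x D_6 are 1, 1, 1, 1, 1, 1, 1, 1, 1, 1, 1, 1, 1, 1, 1, 1, 1, 1, 1, 1, 2, 2, 2, 2, 2, 2, 2, 2, 2, 2: 20 irreducibles of dimension 1, each with multiplicity 1; 10 irreducibles of dimension 2, each with multiplicity 2. Total dimension 20*1*1 + 10*2*2 = 60 = |G|.

Argument: General theorem: in the regular representation of a finite group G, each irreducible appears with multiplicity equal to its dimension. Check: dim(rho_reg) = sum d_i^2 = 1 + 1 + 1 + 1 + 1 + 1 + 1 + 1 + 1 + 1 + 1 + 1 + 1 + 1 + 1 + 1 + 1 + 1 + 1 + 1 + 4 + 4 + 4 + 4 + 4 + 4 + 4 + 4 + 4 + 4 = 60 = |G|.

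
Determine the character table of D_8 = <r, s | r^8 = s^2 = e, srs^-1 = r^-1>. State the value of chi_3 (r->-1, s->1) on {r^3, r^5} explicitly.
Conjugacy classes: {e} of size 1, {r^4} of size 1, {r^1, r^7} of size 2, {r^2, r^6} of size 2, {r^3, r^5} of size 2, {s, sr^2, ...} of size 4, {sr, sr^3, ...} of size 4.
Character table:
  irrep \ class              {e} (size 1)  {r^4} (size 1)  {r^1, r^7} (size 2)  {r^2, r^6} (size 2)  {r^3, r^5} (size 2)  {s, sr^2, ...} (size 4)  {sr, sr^3, ...} (size 4)
  chi_1 (triv)               1             1               1                    1                    1                    1                        1                       
  chi_2 (sign: r->1, s->-1)  1             1               1                    1                    1                    -1                       -1                      
  chi_3 (r->-1, s->1)        1             1               -1                   1                    -1                   1                        -1                      
  chi_4 (r->-1, s->-1)       1             1               -1                   1                    -1                   -1                       1                       
  chi_5 (2d, j=1)            2             -2              sqrt(2)              0                    -sqrt(2)             0                        0                       
  chi_6 (2d, j=2)            2             2               0                    -2                   0                    0                        0                       
  chi_7 (2d, j=3)            2             -2              -sqrt(2)             0                    sqrt(2)              0                        0                       

Spot check: chi_3 (r->-1, s->1) on {r^3, r^5} = -1.

Justification: D_8 has order 2*8 = 16 with 7 conjugacy classes, hence 7 irreducibles. Sum of squared dims 1 + 1 + 1 + 1 + 4 + 4 + 4 = 16 = |G|. Linear characters come from the abelianisation; the 2-dimensional irreps have character r^k -> 2*cos(2*pi*j*k/8), reflections -> 0.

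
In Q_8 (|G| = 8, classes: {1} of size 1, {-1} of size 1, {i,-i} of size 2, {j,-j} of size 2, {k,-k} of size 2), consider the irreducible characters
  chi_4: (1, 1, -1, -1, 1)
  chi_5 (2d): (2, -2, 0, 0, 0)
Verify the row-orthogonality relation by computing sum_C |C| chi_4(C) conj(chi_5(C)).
Sum = 0; so <chi_4, chi_5> = 0 (distinct irreducibles are orthogonal).

Explanation: Compute term by term over conjugacy classes (|C| * chi_4(C) * conj(chi_5(C))):
  1*(1)*conj(2) + 1*(1)*conj(-2) + 2*(-1)*conj(0) + 2*(-1)*conj(0) + 2*(1)*conj(0)
  = (2) + (-2) + (0) + (0) + (0)
  = 0.
Dividing by |G| = 8 gives 0/8 = 0, matching the row-orthogonality relation <chi_4, chi_5> = [chi_4 = chi_5].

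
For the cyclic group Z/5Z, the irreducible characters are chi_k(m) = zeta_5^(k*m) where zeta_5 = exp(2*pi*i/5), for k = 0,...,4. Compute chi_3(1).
chi_3(1) = zeta_5^3 = exp(-4*I*pi/5)

Derivation: chi_3(1) = zeta_5^(3*1) = zeta_5^3. Since zeta_5^5 = 1, this equals zeta_5^3 = exp(2*pi*i*3/5) = exp(-4*I*pi/5).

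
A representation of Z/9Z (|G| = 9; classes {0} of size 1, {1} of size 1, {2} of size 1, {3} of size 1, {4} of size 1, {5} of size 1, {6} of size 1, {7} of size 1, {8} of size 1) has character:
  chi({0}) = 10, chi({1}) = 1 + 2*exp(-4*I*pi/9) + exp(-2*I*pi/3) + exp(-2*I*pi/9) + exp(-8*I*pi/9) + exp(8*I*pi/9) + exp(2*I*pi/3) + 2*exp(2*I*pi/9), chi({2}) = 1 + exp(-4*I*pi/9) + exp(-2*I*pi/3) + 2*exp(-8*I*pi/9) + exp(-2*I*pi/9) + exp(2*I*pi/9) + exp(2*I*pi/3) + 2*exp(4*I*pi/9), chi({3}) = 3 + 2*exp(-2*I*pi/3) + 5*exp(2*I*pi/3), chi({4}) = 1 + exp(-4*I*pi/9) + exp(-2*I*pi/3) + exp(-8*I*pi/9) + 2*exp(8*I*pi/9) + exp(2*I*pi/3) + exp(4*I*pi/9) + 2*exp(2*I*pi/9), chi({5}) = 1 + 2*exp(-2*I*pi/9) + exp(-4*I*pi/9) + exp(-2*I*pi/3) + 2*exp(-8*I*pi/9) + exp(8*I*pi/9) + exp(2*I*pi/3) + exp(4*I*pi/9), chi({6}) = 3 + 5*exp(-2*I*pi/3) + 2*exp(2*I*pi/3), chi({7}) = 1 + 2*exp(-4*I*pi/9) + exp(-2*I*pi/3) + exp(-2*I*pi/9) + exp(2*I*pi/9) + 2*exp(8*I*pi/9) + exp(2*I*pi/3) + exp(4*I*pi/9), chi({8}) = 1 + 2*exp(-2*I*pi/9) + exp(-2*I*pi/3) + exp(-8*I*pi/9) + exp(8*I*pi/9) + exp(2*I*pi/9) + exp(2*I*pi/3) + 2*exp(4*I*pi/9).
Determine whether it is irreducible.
Not irreducible (reducible): <chi, chi> = 14 > 1.

Working: <chi, chi> = (1/|G|) sum_C |C| * |chi(C)|^2 = (1/9)[1*|10|^2 + 1*|1 + 2*exp(-4*I*pi/9) + exp(-2*I*pi/3) + exp(-2*I*pi/9) + exp(-8*I*pi/9) + exp(8*I*pi/9) + exp(2*I*pi/3) + 2*exp(2*I*pi/9)|^2 + 1*|1 + exp(-4*I*pi/9) + exp(-2*I*pi/3) + 2*exp(-8*I*pi/9) + exp(-2*I*pi/9) + exp(2*I*pi/9) + exp(2*I*pi/3) + 2*exp(4*I*pi/9)|^2 + 1*|3 + 2*exp(-2*I*pi/3) + 5*exp(2*I*pi/3)|^2 + 1*|1 + exp(-4*I*pi/9) + exp(-2*I*pi/3) + exp(-8*I*pi/9) + 2*exp(8*I*pi/9) + exp(2*I*pi/3) + exp(4*I*pi/9) + 2*exp(2*I*pi/9)|^2 + 1*|1 + 2*exp(-2*I*pi/9) + exp(-4*I*pi/9) + exp(-2*I*pi/3) + 2*exp(-8*I*pi/9) + exp(8*I*pi/9) + exp(2*I*pi/3) + exp(4*I*pi/9)|^2 + 1*|3 + 5*exp(-2*I*pi/3) + 2*exp(2*I*pi/3)|^2 + 1*|1 + 2*exp(-4*I*pi/9) + exp(-2*I*pi/3) + exp(-2*I*pi/9) + exp(2*I*pi/9) + 2*exp(8*I*pi/9) + exp(2*I*pi/3) + exp(4*I*pi/9)|^2 + 1*|1 + 2*exp(-2*I*pi/9) + exp(-2*I*pi/3) + exp(-8*I*pi/9) + exp(8*I*pi/9) + exp(2*I*pi/9) + exp(2*I*pi/3) + 2*exp(4*I*pi/9)|^2]
  = (1/9)[(100) + (14 + 11*exp(-4*I*pi/9) + 12*exp(-2*I*pi/3) + 10*exp(-2*I*pi/9) + 10*exp(-8*I*pi/9) + 10*exp(8*I*pi/9) + 10*exp(2*I*pi/9) + 12*exp(2*I*pi/3) + 11*exp(4*I*pi/9)) + (14 + 12*exp(-2*I*pi/3) + 10*exp(-4*I*pi/9) + 10*exp(-2*I*pi/9) + 11*exp(-8*I*pi/9) + 11*exp(8*I*pi/9) + 10*exp(2*I*pi/9) + 10*exp(4*I*pi/9) + 12*exp(2*I*pi/3)) + (7) + (14 + 12*exp(-2*I*pi/3) + 10*exp(-4*I*pi/9) + 11*exp(-2*I*pi/9) + 10*exp(-8*I*pi/9) + 10*exp(8*I*pi/9) + 11*exp(2*I*pi/9) + 10*exp(4*I*pi/9) + 12*exp(2*I*pi/3)) + (14 + 12*exp(-2*I*pi/3) + 10*exp(-4*I*pi/9) + 11*exp(-2*I*pi/9) + 10*exp(-8*I*pi/9) + 10*exp(8*I*pi/9) + 11*exp(2*I*pi/9) + 10*exp(4*I*pi/9) + 12*exp(2*I*pi/3)) + (7) + (14 + 12*exp(-2*I*pi/3) + 10*exp(-4*I*pi/9) + 10*exp(-2*I*pi/9) + 11*exp(-8*I*pi/9) + 11*exp(8*I*pi/9) + 10*exp(2*I*pi/9) + 10*exp(4*I*pi/9) + 12*exp(2*I*pi/3)) + (14 + 11*exp(-4*I*pi/9) + 12*exp(-2*I*pi/3) + 10*exp(-2*I*pi/9) + 10*exp(-8*I*pi/9) + 10*exp(8*I*pi/9) + 10*exp(2*I*pi/9) + 12*exp(2*I*pi/3) + 11*exp(4*I*pi/9))] = 126/9 = 14.
(Exp terms are combined using exp(i*s)*conj(exp(i*t)) = exp(i*(s-t)), and sums of them are collapsed using the identity that for every m > 1 the m distinct m-th roots of unity sum to 0, e.g. 1 + exp(2*I*pi/3) + exp(-2*I*pi/3) = 0.)
A character is irreducible iff <chi, chi> = 1, so this representation is reducible.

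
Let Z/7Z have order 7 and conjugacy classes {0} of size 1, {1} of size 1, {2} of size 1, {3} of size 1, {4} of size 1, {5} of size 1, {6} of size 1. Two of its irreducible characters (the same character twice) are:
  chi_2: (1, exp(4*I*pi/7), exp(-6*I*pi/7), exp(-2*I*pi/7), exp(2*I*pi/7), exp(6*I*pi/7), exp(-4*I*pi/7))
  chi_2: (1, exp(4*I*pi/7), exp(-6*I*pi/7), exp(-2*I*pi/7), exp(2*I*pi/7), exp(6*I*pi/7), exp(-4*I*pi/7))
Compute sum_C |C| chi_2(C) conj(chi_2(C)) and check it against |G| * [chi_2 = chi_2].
Sum = 7 = |G| = 7; so <chi_2, chi_2> = 1 (norm-1 confirms irreducibility).

Derivation: Compute term by term over conjugacy classes (|C| * chi_2(C) * conj(chi_2(C))):
  1*(1)*conj(1) + 1*(exp(4*I*pi/7))*conj(exp(4*I*pi/7)) + 1*(exp(-6*I*pi/7))*conj(exp(-6*I*pi/7)) + 1*(exp(-2*I*pi/7))*conj(exp(-2*I*pi/7)) + 1*(exp(2*I*pi/7))*conj(exp(2*I*pi/7)) + 1*(exp(6*I*pi/7))*conj(exp(6*I*pi/7)) + 1*(exp(-4*I*pi/7))*conj(exp(-4*I*pi/7))
  = (1) + (1) + (1) + (1) + (1) + (1) + (1)
  = 7.
(Exp terms are combined using exp(i*s)*conj(exp(i*t)) = exp(i*(s-t)), and sums of them are collapsed using the identity that for every m > 1 the m distinct m-th roots of unity sum to 0, e.g. 1 + exp(2*I*pi/3) + exp(-2*I*pi/3) = 0.)
Dividing by |G| = 7 gives 7/7 = 1, matching the row-orthogonality relation <chi_2, chi_2> = [chi_2 = chi_2].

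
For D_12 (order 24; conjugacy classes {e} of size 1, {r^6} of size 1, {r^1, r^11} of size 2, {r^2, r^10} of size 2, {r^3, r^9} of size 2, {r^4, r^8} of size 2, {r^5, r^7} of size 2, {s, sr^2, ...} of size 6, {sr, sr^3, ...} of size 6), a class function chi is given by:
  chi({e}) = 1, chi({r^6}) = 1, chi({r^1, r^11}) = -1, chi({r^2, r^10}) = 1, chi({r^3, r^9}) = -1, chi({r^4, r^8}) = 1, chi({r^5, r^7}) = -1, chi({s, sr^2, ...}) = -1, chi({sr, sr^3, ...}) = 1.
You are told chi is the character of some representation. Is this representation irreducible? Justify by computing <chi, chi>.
Irreducible: <chi, chi> = 1.

Solution. <chi, chi> = (1/|G|) sum_C |C| * |chi(C)|^2 = (1/24)[1*|1|^2 + 1*|1|^2 + 2*|-1|^2 + 2*|1|^2 + 2*|-1|^2 + 2*|1|^2 + 2*|-1|^2 + 6*|-1|^2 + 6*|1|^2]
  = (1/24)[(1) + (1) + (2) + (2) + (2) + (2) + (2) + (6) + (6)] = 24/24 = 1.
A character is irreducible iff <chi, chi> = 1, so this representation is irreducible.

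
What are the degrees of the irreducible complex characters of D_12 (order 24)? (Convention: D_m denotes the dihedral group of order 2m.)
Dimensions: 1, 1, 1, 1, 2, 2, 2, 2, 2

Explanation: There are 9 irreducibles (= number of conjugacy classes). Their dimensions d_i satisfy sum d_i^2 = |G| = 24: 1 + 1 + 1 + 1 + 4 + 4 + 4 + 4 + 4 = 24.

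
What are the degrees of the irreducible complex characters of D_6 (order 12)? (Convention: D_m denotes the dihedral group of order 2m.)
Dimensions: 1, 1, 1, 1, 2, 2

There are 6 irreducibles (= number of conjugacy classes). Their dimensions d_i satisfy sum d_i^2 = |G| = 12: 1 + 1 + 1 + 1 + 4 + 4 = 12.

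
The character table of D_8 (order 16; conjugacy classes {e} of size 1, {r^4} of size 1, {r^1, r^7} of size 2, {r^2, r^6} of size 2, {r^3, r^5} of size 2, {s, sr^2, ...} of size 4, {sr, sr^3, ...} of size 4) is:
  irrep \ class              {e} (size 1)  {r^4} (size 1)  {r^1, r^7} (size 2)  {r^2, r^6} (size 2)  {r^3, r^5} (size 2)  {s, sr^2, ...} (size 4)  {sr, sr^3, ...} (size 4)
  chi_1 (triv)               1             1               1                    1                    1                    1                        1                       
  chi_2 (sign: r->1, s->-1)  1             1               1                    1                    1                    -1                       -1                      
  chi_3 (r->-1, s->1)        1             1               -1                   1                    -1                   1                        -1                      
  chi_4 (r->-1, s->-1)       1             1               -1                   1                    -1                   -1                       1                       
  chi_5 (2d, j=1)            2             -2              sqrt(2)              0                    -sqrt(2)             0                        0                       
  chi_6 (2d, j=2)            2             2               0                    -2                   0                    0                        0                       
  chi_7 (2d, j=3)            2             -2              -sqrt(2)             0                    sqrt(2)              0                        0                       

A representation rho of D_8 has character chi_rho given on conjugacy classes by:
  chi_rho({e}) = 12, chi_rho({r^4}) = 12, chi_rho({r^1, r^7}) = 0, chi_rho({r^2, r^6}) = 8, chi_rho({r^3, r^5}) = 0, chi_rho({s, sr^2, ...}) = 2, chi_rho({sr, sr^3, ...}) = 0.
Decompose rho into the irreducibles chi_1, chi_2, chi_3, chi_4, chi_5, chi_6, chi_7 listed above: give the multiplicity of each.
Multiplicities: chi_1: 3, chi_2: 2, chi_3: 3, chi_4: 2, chi_5: 0, chi_6: 1, chi_7: 0.

Argument: Use <chi_rho, chi> = (1/|G|) sum_C |C| * chi_rho(C) * conj(chi(C)) with |G| = 16 for each irreducible chi in the table:
  <chi_rho, chi_1> = (1/16)[1*(12)*conj(1) + 1*(12)*conj(1) + 2*(0)*conj(1) + 2*(8)*conj(1) + 2*(0)*conj(1) + 4*(2)*conj(1) + 4*(0)*conj(1)]
      = (1/16)[(12) + (12) + (0) + (16) + (0) + (8) + (0)] = 48/16 = 3
  <chi_rho, chi_2> = (1/16)[1*(12)*conj(1) + 1*(12)*conj(1) + 2*(0)*conj(1) + 2*(8)*conj(1) + 2*(0)*conj(1) + 4*(2)*conj(-1) + 4*(0)*conj(-1)]
      = (1/16)[(12) + (12) + (0) + (16) + (0) + (-8) + (0)] = 32/16 = 2
  <chi_rho, chi_3> = (1/16)[1*(12)*conj(1) + 1*(12)*conj(1) + 2*(0)*conj(-1) + 2*(8)*conj(1) + 2*(0)*conj(-1) + 4*(2)*conj(1) + 4*(0)*conj(-1)]
      = (1/16)[(12) + (12) + (0) + (16) + (0) + (8) + (0)] = 48/16 = 3
  <chi_rho, chi_4> = (1/16)[1*(12)*conj(1) + 1*(12)*conj(1) + 2*(0)*conj(-1) + 2*(8)*conj(1) + 2*(0)*conj(-1) + 4*(2)*conj(-1) + 4*(0)*conj(1)]
      = (1/16)[(12) + (12) + (0) + (16) + (0) + (-8) + (0)] = 32/16 = 2
  <chi_rho, chi_5> = (1/16)[1*(12)*conj(2) + 1*(12)*conj(-2) + 2*(0)*conj(sqrt(2)) + 2*(8)*conj(0) + 2*(0)*conj(-sqrt(2)) + 4*(2)*conj(0) + 4*(0)*conj(0)]
      = (1/16)[(24) + (-24) + (0) + (0) + (0) + (0) + (0)] = 0/16 = 0
  <chi_rho, chi_6> = (1/16)[1*(12)*conj(2) + 1*(12)*conj(2) + 2*(0)*conj(0) + 2*(8)*conj(-2) + 2*(0)*conj(0) + 4*(2)*conj(0) + 4*(0)*conj(0)]
      = (1/16)[(24) + (24) + (0) + (-32) + (0) + (0) + (0)] = 16/16 = 1
  <chi_rho, chi_7> = (1/16)[1*(12)*conj(2) + 1*(12)*conj(-2) + 2*(0)*conj(-sqrt(2)) + 2*(8)*conj(0) + 2*(0)*conj(sqrt(2)) + 4*(2)*conj(0) + 4*(0)*conj(0)]
      = (1/16)[(24) + (-24) + (0) + (0) + (0) + (0) + (0)] = 0/16 = 0
Dimension check: dim(rho) = sum (mult * dim) = 3*1 + 2*1 + 3*1 + 2*1 + 0*2 + 1*2 + 0*2 = 12 = chi_rho(e) = 12.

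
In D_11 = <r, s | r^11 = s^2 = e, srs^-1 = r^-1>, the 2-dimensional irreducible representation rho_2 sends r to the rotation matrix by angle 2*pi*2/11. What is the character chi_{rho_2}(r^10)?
chi_{rho_2}(r^10) = 2*cos(2*pi*2*10/11) = 2*cos(4*pi/11)

Derivation: rho_2(r^10) is rotation by angle 2*pi*2*10/11, whose trace is 2*cos(2*pi*2*10/11) = 2*cos(4*pi/11).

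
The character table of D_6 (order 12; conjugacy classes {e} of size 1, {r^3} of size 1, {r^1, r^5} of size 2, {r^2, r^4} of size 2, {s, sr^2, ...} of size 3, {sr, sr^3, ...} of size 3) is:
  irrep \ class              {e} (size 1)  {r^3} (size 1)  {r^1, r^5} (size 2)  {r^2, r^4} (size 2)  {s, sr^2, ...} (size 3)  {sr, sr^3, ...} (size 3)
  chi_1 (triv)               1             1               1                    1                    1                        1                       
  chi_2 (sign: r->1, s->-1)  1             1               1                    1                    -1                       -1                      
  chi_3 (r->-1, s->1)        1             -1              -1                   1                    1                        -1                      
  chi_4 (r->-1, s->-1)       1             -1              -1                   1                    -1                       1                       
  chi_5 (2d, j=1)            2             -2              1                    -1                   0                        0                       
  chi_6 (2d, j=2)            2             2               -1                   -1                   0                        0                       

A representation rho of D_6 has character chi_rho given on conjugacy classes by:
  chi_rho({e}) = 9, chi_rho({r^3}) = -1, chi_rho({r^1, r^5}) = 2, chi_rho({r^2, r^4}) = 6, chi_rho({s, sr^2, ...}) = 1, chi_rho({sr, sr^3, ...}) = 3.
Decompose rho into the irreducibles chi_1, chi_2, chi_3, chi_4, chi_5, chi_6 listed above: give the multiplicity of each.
Multiplicities: chi_1: 3, chi_2: 1, chi_3: 1, chi_4: 2, chi_5: 1, chi_6: 0.

Reasoning: Use <chi_rho, chi> = (1/|G|) sum_C |C| * chi_rho(C) * conj(chi(C)) with |G| = 12 for each irreducible chi in the table:
  <chi_rho, chi_1> = (1/12)[1*(9)*conj(1) + 1*(-1)*conj(1) + 2*(2)*conj(1) + 2*(6)*conj(1) + 3*(1)*conj(1) + 3*(3)*conj(1)]
      = (1/12)[(9) + (-1) + (4) + (12) + (3) + (9)] = 36/12 = 3
  <chi_rho, chi_2> = (1/12)[1*(9)*conj(1) + 1*(-1)*conj(1) + 2*(2)*conj(1) + 2*(6)*conj(1) + 3*(1)*conj(-1) + 3*(3)*conj(-1)]
      = (1/12)[(9) + (-1) + (4) + (12) + (-3) + (-9)] = 12/12 = 1
  <chi_rho, chi_3> = (1/12)[1*(9)*conj(1) + 1*(-1)*conj(-1) + 2*(2)*conj(-1) + 2*(6)*conj(1) + 3*(1)*conj(1) + 3*(3)*conj(-1)]
      = (1/12)[(9) + (1) + (-4) + (12) + (3) + (-9)] = 12/12 = 1
  <chi_rho, chi_4> = (1/12)[1*(9)*conj(1) + 1*(-1)*conj(-1) + 2*(2)*conj(-1) + 2*(6)*conj(1) + 3*(1)*conj(-1) + 3*(3)*conj(1)]
      = (1/12)[(9) + (1) + (-4) + (12) + (-3) + (9)] = 24/12 = 2
  <chi_rho, chi_5> = (1/12)[1*(9)*conj(2) + 1*(-1)*conj(-2) + 2*(2)*conj(1) + 2*(6)*conj(-1) + 3*(1)*conj(0) + 3*(3)*conj(0)]
      = (1/12)[(18) + (2) + (4) + (-12) + (0) + (0)] = 12/12 = 1
  <chi_rho, chi_6> = (1/12)[1*(9)*conj(2) + 1*(-1)*conj(2) + 2*(2)*conj(-1) + 2*(6)*conj(-1) + 3*(1)*conj(0) + 3*(3)*conj(0)]
      = (1/12)[(18) + (-2) + (-4) + (-12) + (0) + (0)] = 0/12 = 0
Dimension check: dim(rho) = sum (mult * dim) = 3*1 + 1*1 + 1*1 + 2*1 + 1*2 + 0*2 = 9 = chi_rho(e) = 9.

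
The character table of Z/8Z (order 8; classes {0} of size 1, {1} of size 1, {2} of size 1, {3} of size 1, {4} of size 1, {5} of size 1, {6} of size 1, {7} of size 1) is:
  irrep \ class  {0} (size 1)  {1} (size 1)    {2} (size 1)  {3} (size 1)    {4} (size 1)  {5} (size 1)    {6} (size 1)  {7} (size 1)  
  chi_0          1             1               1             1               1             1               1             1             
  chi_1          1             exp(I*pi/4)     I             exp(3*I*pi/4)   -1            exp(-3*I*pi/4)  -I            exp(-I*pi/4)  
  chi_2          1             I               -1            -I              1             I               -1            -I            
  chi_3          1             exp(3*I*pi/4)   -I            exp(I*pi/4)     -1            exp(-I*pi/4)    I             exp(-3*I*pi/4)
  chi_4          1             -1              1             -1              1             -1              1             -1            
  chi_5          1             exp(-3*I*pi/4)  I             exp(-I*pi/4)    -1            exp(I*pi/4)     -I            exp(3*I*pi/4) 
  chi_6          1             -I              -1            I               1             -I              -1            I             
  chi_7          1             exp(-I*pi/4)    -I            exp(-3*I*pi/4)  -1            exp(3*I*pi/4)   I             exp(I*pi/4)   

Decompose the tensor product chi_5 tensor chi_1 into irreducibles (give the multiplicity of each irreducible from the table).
chi_5 tensor chi_1 = chi_6 (all other irreducibles have multiplicity 0).

Solution. The character of a tensor product is the pointwise product (chi_5 * chi_1)(C) = chi_5(C) * chi_1(C):
  {0}: (1)*(1), {1}: (exp(-3*I*pi/4))*(exp(I*pi/4)), {2}: (I)*(I), {3}: (exp(-I*pi/4))*(exp(3*I*pi/4)), {4}: (-1)*(-1), {5}: (exp(I*pi/4))*(exp(-3*I*pi/4)), {6}: (-I)*(-I), {7}: (exp(3*I*pi/4))*(exp(-I*pi/4))
so (chi_5 * chi_1) takes values
  {0} -> 1, {1} -> -I, {2} -> -1, {3} -> I, {4} -> 1, {5} -> -I, {6} -> -1, {7} -> I.
Now take the inner product of this character with each irreducible chi from the table, <chi_5*chi_1, chi> = (1/8) sum_C |C| (chi_5*chi_1)(C) conj(chi(C)):
  <chi_5*chi_1, chi_0> = (1/8)[1*(1)*conj(1) + 1*(-I)*conj(1) + 1*(-1)*conj(1) + 1*(I)*conj(1) + 1*(1)*conj(1) + 1*(-I)*conj(1) + 1*(-1)*conj(1) + 1*(I)*conj(1)]
      = (1/8)[(1) + (-I) + (-1) + (I) + (1) + (-I) + (-1) + (I)] = 0/8 = 0
  <chi_5*chi_1, chi_1> = (1/8)[1*(1)*conj(1) + 1*(-I)*conj(exp(I*pi/4)) + 1*(-1)*conj(I) + 1*(I)*conj(exp(3*I*pi/4)) + 1*(1)*conj(-1) + 1*(-I)*conj(exp(-3*I*pi/4)) + 1*(-1)*conj(-I) + 1*(I)*conj(exp(-I*pi/4))]
      = (1/8)[(1) + (-exp(I*pi/4)) + (I) + (exp(-I*pi/4)) + (-1) + (-exp(-3*I*pi/4)) + (-I) + (exp(3*I*pi/4))] = 0/8 = 0
  <chi_5*chi_1, chi_2> = (1/8)[1*(1)*conj(1) + 1*(-I)*conj(I) + 1*(-1)*conj(-1) + 1*(I)*conj(-I) + 1*(1)*conj(1) + 1*(-I)*conj(I) + 1*(-1)*conj(-1) + 1*(I)*conj(-I)]
      = (1/8)[(1) + (-1) + (1) + (-1) + (1) + (-1) + (1) + (-1)] = 0/8 = 0
  <chi_5*chi_1, chi_3> = (1/8)[1*(1)*conj(1) + 1*(-I)*conj(exp(3*I*pi/4)) + 1*(-1)*conj(-I) + 1*(I)*conj(exp(I*pi/4)) + 1*(1)*conj(-1) + 1*(-I)*conj(exp(-I*pi/4)) + 1*(-1)*conj(I) + 1*(I)*conj(exp(-3*I*pi/4))]
      = (1/8)[(1) + (-exp(-I*pi/4)) + (-I) + (exp(I*pi/4)) + (-1) + (-exp(3*I*pi/4)) + (I) + (exp(-3*I*pi/4))] = 0/8 = 0
  <chi_5*chi_1, chi_4> = (1/8)[1*(1)*conj(1) + 1*(-I)*conj(-1) + 1*(-1)*conj(1) + 1*(I)*conj(-1) + 1*(1)*conj(1) + 1*(-I)*conj(-1) + 1*(-1)*conj(1) + 1*(I)*conj(-1)]
      = (1/8)[(1) + (I) + (-1) + (-I) + (1) + (I) + (-1) + (-I)] = 0/8 = 0
  <chi_5*chi_1, chi_5> = (1/8)[1*(1)*conj(1) + 1*(-I)*conj(exp(-3*I*pi/4)) + 1*(-1)*conj(I) + 1*(I)*conj(exp(-I*pi/4)) + 1*(1)*conj(-1) + 1*(-I)*conj(exp(I*pi/4)) + 1*(-1)*conj(-I) + 1*(I)*conj(exp(3*I*pi/4))]
      = (1/8)[(1) + (-exp(-3*I*pi/4)) + (I) + (exp(3*I*pi/4)) + (-1) + (-exp(I*pi/4)) + (-I) + (exp(-I*pi/4))] = 0/8 = 0
  <chi_5*chi_1, chi_6> = (1/8)[1*(1)*conj(1) + 1*(-I)*conj(-I) + 1*(-1)*conj(-1) + 1*(I)*conj(I) + 1*(1)*conj(1) + 1*(-I)*conj(-I) + 1*(-1)*conj(-1) + 1*(I)*conj(I)]
      = (1/8)[(1) + (1) + (1) + (1) + (1) + (1) + (1) + (1)] = 8/8 = 1
  <chi_5*chi_1, chi_7> = (1/8)[1*(1)*conj(1) + 1*(-I)*conj(exp(-I*pi/4)) + 1*(-1)*conj(-I) + 1*(I)*conj(exp(-3*I*pi/4)) + 1*(1)*conj(-1) + 1*(-I)*conj(exp(3*I*pi/4)) + 1*(-1)*conj(I) + 1*(I)*conj(exp(I*pi/4))]
      = (1/8)[(1) + (-exp(3*I*pi/4)) + (-I) + (exp(-3*I*pi/4)) + (-1) + (-exp(-I*pi/4)) + (I) + (exp(I*pi/4))] = 0/8 = 0
(Exp terms are combined using exp(i*s)*conj(exp(i*t)) = exp(i*(s-t)), and sums of them are collapsed using the identity that for every m > 1 the m distinct m-th roots of unity sum to 0, e.g. 1 + exp(2*I*pi/3) + exp(-2*I*pi/3) = 0.)
Hence the multiplicities are chi_6: 1. Dimension check: dim(chi_5)*dim(chi_1) = 1*1 = 1 and sum (mult * dim) = 1*1 = 1.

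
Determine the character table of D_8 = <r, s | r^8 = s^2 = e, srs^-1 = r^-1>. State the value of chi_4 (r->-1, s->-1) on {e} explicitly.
Conjugacy classes: {e} of size 1, {r^4} of size 1, {r^1, r^7} of size 2, {r^2, r^6} of size 2, {r^3, r^5} of size 2, {s, sr^2, ...} of size 4, {sr, sr^3, ...} of size 4.
Character table:
  irrep \ class              {e} (size 1)  {r^4} (size 1)  {r^1, r^7} (size 2)  {r^2, r^6} (size 2)  {r^3, r^5} (size 2)  {s, sr^2, ...} (size 4)  {sr, sr^3, ...} (size 4)
  chi_1 (triv)               1             1               1                    1                    1                    1                        1                       
  chi_2 (sign: r->1, s->-1)  1             1               1                    1                    1                    -1                       -1                      
  chi_3 (r->-1, s->1)        1             1               -1                   1                    -1                   1                        -1                      
  chi_4 (r->-1, s->-1)       1             1               -1                   1                    -1                   -1                       1                       
  chi_5 (2d, j=1)            2             -2              sqrt(2)              0                    -sqrt(2)             0                        0                       
  chi_6 (2d, j=2)            2             2               0                    -2                   0                    0                        0                       
  chi_7 (2d, j=3)            2             -2              -sqrt(2)             0                    sqrt(2)              0                        0                       

Spot check: chi_4 (r->-1, s->-1) on {e} = 1.

Details: D_8 has order 2*8 = 16 with 7 conjugacy classes, hence 7 irreducibles. Sum of squared dims 1 + 1 + 1 + 1 + 4 + 4 + 4 = 16 = |G|. Linear characters come from the abelianisation; the 2-dimensional irreps have character r^k -> 2*cos(2*pi*j*k/8), reflections -> 0.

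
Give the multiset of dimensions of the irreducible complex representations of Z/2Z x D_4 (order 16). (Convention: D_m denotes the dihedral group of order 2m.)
Dimensions: 1, 1, 1, 1, 1, 1, 1, 1, 2, 2

Solution. There are 10 irreducibles (= number of conjugacy classes). Their dimensions d_i satisfy sum d_i^2 = |G| = 16: 1 + 1 + 1 + 1 + 1 + 1 + 1 + 1 + 4 + 4 = 16. (For the product with Z/2Z: each of the 2 1-dim characters of Z/2Z tensors with each irrep of D_4, giving 2 copies of each D_4-dimension.)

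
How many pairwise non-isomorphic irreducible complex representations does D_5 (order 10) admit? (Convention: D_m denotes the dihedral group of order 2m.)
4

Argument: The number of irreducible complex representations of a finite group equals its number of conjugacy classes. D_5 has 4 conjugacy classes ((n+3)/2 for n odd), so D_5 (order 10) has exactly 4 irreducible complex representations.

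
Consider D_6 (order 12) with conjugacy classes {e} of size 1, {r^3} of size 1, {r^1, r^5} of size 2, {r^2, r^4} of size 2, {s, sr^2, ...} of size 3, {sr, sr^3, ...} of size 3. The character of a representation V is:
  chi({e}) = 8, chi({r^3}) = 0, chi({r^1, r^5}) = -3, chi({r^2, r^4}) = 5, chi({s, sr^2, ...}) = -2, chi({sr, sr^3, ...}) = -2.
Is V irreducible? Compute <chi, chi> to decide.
Not irreducible (reducible): <chi, chi> = 13 > 1.

Proof sketch: <chi, chi> = (1/|G|) sum_C |C| * |chi(C)|^2 = (1/12)[1*|8|^2 + 1*|0|^2 + 2*|-3|^2 + 2*|5|^2 + 3*|-2|^2 + 3*|-2|^2]
  = (1/12)[(64) + (0) + (18) + (50) + (12) + (12)] = 156/12 = 13.
A character is irreducible iff <chi, chi> = 1, so this representation is reducible.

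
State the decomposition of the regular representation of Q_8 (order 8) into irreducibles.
Each irreducible V_i of dimension d_i appears with multiplicity d_i, i.e. rho_reg = (direct sum over all irreducibles V_i) d_i V_i. The irreducible dimensions for Q_8 are 1, 1, 1, 1, 2: 4 irreducibles of dimension 1, each with multiplicity 1; 1 irreducible of dimension 2, with multiplicity 2. Total dimension 4*1*1 + 1*2*2 = 8 = |G|.

General theorem: in the regular representation of a finite group G, each irreducible appears with multiplicity equal to its dimension. Check: dim(rho_reg) = sum d_i^2 = 1 + 1 + 1 + 1 + 4 = 8 = |G|.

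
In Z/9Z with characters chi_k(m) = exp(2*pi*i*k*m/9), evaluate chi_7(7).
chi_7(7) = zeta_9^49 = exp(8*I*pi/9)

Justification: chi_7(7) = zeta_9^(7*7) = zeta_9^49. Since zeta_9^9 = 1, this equals zeta_9^4 = exp(2*pi*i*4/9) = exp(8*I*pi/9).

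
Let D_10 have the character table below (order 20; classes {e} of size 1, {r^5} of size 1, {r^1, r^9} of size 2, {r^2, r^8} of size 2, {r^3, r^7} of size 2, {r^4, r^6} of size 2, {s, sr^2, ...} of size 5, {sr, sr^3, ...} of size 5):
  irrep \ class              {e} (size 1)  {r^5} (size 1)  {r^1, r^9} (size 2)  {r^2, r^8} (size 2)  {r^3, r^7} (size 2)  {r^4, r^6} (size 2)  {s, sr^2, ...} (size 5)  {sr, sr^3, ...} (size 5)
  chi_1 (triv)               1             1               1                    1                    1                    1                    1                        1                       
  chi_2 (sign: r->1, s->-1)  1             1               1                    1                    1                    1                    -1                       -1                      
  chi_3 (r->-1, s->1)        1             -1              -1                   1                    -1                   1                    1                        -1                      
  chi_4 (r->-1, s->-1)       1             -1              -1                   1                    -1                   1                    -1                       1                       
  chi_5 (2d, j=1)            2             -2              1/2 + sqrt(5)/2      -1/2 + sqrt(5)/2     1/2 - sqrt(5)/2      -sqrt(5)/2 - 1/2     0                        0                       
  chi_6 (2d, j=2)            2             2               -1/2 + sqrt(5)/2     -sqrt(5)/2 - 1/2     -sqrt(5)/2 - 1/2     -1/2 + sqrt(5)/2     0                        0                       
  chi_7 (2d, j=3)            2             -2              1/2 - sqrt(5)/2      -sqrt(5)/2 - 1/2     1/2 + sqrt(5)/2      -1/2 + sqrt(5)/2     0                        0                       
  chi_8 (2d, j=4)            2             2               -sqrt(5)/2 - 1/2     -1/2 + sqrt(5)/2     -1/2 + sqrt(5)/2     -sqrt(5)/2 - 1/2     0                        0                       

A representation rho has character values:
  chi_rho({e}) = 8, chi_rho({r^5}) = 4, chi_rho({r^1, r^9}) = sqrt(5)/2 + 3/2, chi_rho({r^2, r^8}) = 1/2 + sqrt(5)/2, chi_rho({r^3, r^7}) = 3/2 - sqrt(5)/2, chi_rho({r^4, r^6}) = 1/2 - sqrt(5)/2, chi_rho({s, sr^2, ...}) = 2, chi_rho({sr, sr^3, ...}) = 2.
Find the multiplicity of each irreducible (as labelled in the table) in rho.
Multiplicities: chi_1: 2, chi_2: 0, chi_3: 0, chi_4: 0, chi_5: 1, chi_6: 1, chi_7: 0, chi_8: 1.

Justification: Use <chi_rho, chi> = (1/|G|) sum_C |C| * chi_rho(C) * conj(chi(C)) with |G| = 20 for each irreducible chi in the table:
  <chi_rho, chi_1> = (1/20)[1*(8)*conj(1) + 1*(4)*conj(1) + 2*(sqrt(5)/2 + 3/2)*conj(1) + 2*(1/2 + sqrt(5)/2)*conj(1) + 2*(3/2 - sqrt(5)/2)*conj(1) + 2*(1/2 - sqrt(5)/2)*conj(1) + 5*(2)*conj(1) + 5*(2)*conj(1)]
      = (1/20)[(8) + (4) + (sqrt(5) + 3) + (1 + sqrt(5)) + (3 - sqrt(5)) + (1 - sqrt(5)) + (10) + (10)] = 40/20 = 2
  <chi_rho, chi_2> = (1/20)[1*(8)*conj(1) + 1*(4)*conj(1) + 2*(sqrt(5)/2 + 3/2)*conj(1) + 2*(1/2 + sqrt(5)/2)*conj(1) + 2*(3/2 - sqrt(5)/2)*conj(1) + 2*(1/2 - sqrt(5)/2)*conj(1) + 5*(2)*conj(-1) + 5*(2)*conj(-1)]
      = (1/20)[(8) + (4) + (sqrt(5) + 3) + (1 + sqrt(5)) + (3 - sqrt(5)) + (1 - sqrt(5)) + (-10) + (-10)] = 0/20 = 0
  <chi_rho, chi_3> = (1/20)[1*(8)*conj(1) + 1*(4)*conj(-1) + 2*(sqrt(5)/2 + 3/2)*conj(-1) + 2*(1/2 + sqrt(5)/2)*conj(1) + 2*(3/2 - sqrt(5)/2)*conj(-1) + 2*(1/2 - sqrt(5)/2)*conj(1) + 5*(2)*conj(1) + 5*(2)*conj(-1)]
      = (1/20)[(8) + (-4) + (-3 - sqrt(5)) + (1 + sqrt(5)) + (-3 + sqrt(5)) + (1 - sqrt(5)) + (10) + (-10)] = 0/20 = 0
  <chi_rho, chi_4> = (1/20)[1*(8)*conj(1) + 1*(4)*conj(-1) + 2*(sqrt(5)/2 + 3/2)*conj(-1) + 2*(1/2 + sqrt(5)/2)*conj(1) + 2*(3/2 - sqrt(5)/2)*conj(-1) + 2*(1/2 - sqrt(5)/2)*conj(1) + 5*(2)*conj(-1) + 5*(2)*conj(1)]
      = (1/20)[(8) + (-4) + (-3 - sqrt(5)) + (1 + sqrt(5)) + (-3 + sqrt(5)) + (1 - sqrt(5)) + (-10) + (10)] = 0/20 = 0
  <chi_rho, chi_5> = (1/20)[1*(8)*conj(2) + 1*(4)*conj(-2) + 2*(sqrt(5)/2 + 3/2)*conj(1/2 + sqrt(5)/2) + 2*(1/2 + sqrt(5)/2)*conj(-1/2 + sqrt(5)/2) + 2*(3/2 - sqrt(5)/2)*conj(1/2 - sqrt(5)/2) + 2*(1/2 - sqrt(5)/2)*conj(-sqrt(5)/2 - 1/2) + 5*(2)*conj(0) + 5*(2)*conj(0)]
      = (1/20)[(16) + (-8) + (4 + 2*sqrt(5)) + (2) + (4 - 2*sqrt(5)) + (2) + (0) + (0)] = 20/20 = 1
  <chi_rho, chi_6> = (1/20)[1*(8)*conj(2) + 1*(4)*conj(2) + 2*(sqrt(5)/2 + 3/2)*conj(-1/2 + sqrt(5)/2) + 2*(1/2 + sqrt(5)/2)*conj(-sqrt(5)/2 - 1/2) + 2*(3/2 - sqrt(5)/2)*conj(-sqrt(5)/2 - 1/2) + 2*(1/2 - sqrt(5)/2)*conj(-1/2 + sqrt(5)/2) + 5*(2)*conj(0) + 5*(2)*conj(0)]
      = (1/20)[(16) + (8) + (1 + sqrt(5)) + (-3 - sqrt(5)) + (1 - sqrt(5)) + (-3 + sqrt(5)) + (0) + (0)] = 20/20 = 1
  <chi_rho, chi_7> = (1/20)[1*(8)*conj(2) + 1*(4)*conj(-2) + 2*(sqrt(5)/2 + 3/2)*conj(1/2 - sqrt(5)/2) + 2*(1/2 + sqrt(5)/2)*conj(-sqrt(5)/2 - 1/2) + 2*(3/2 - sqrt(5)/2)*conj(1/2 + sqrt(5)/2) + 2*(1/2 - sqrt(5)/2)*conj(-1/2 + sqrt(5)/2) + 5*(2)*conj(0) + 5*(2)*conj(0)]
      = (1/20)[(16) + (-8) + (-sqrt(5) - 1) + (-3 - sqrt(5)) + (-1 + sqrt(5)) + (-3 + sqrt(5)) + (0) + (0)] = 0/20 = 0
  <chi_rho, chi_8> = (1/20)[1*(8)*conj(2) + 1*(4)*conj(2) + 2*(sqrt(5)/2 + 3/2)*conj(-sqrt(5)/2 - 1/2) + 2*(1/2 + sqrt(5)/2)*conj(-1/2 + sqrt(5)/2) + 2*(3/2 - sqrt(5)/2)*conj(-1/2 + sqrt(5)/2) + 2*(1/2 - sqrt(5)/2)*conj(-sqrt(5)/2 - 1/2) + 5*(2)*conj(0) + 5*(2)*conj(0)]
      = (1/20)[(16) + (8) + (-2*sqrt(5) - 4) + (2) + (-4 + 2*sqrt(5)) + (2) + (0) + (0)] = 20/20 = 1
Dimension check: dim(rho) = sum (mult * dim) = 2*1 + 0*1 + 0*1 + 0*1 + 1*2 + 1*2 + 0*2 + 1*2 = 8 = chi_rho(e) = 8.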